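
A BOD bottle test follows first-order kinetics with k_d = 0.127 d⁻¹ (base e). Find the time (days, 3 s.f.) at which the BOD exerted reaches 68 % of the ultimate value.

y/L₀ = 1 − e^(−k_d t) = 0.68 ⇒ e^(−k_d t) = 0.320
t = −ln(0.320) / 0.127 = 1.139 / 0.127 = 8.972 d.

t ≈ 8.97 d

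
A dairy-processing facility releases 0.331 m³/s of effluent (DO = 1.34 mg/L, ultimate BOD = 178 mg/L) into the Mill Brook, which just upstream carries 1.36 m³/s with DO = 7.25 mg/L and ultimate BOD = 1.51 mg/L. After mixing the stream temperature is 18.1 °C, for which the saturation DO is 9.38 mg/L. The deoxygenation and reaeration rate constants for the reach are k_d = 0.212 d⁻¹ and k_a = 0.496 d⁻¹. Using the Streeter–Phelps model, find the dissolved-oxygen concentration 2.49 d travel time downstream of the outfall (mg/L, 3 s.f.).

DO ≈ 0.376 mg/L

Mixed DO = (1.36×7.25 + 0.331×1.34)/(1.36+0.331) = 10.30/1.691 = 6.093 mg/L.
Mixed L₀ = (1.36×1.51 + 0.331×178)/(1.691) = 60.97/1.691 = 36.06 mg/L.
Initial deficit D₀ = C_s − DO₀ = 9.38 − 6.093 = 3.287 mg/L.
D(2.49) = [0.212×36.06/(0.496−0.212)](e^(−0.212×2.49) − e^(−0.496×2.49)) + 3.287 e^(−0.496×2.49)
= 26.92 × (0.5899 − 0.2908) + 3.287 × 0.2908 = 9.004 mg/L.
DO = 9.38 − 9.004 = 0.3756 mg/L.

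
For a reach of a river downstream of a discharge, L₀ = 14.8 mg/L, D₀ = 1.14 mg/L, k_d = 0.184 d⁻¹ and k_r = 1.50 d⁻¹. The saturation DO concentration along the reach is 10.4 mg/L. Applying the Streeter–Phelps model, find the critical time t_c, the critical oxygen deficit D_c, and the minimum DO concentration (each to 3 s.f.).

t_c = [1/(k_r−k_d)] ln[(k_r/k_d)(1 − D₀(k_r−k_d)/(k_d L₀))]
= [1/(1.50−0.184)] ln[(1.50/0.184)(1 − 1.14×1.316/(0.184×14.8))]
= (1/1.316) ln[8.152 × 0.4491] = 0.7599 × ln(3.661) = 0.7599 × 1.298 = 0.9861 d.
D_c = (k_d/k_r) L₀ e^(−k_d t_c) = (0.184/1.50) × 14.8 × e^(−0.184×0.9861) = 0.1227 × 14.8 × 0.8341 = 1.514 mg/L.
Minimum DO = C_s − D_c = 10.4 − 1.514 = 8.886 mg/L.

t_c ≈ 0.986 d; D_c ≈ 1.51 mg/L; min DO ≈ 8.89 mg/L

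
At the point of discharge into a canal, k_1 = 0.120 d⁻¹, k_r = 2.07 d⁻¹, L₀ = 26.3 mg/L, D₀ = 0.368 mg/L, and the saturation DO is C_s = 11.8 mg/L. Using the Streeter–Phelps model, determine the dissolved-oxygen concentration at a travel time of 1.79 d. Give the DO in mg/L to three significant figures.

DO ≈ 10.5 mg/L

k_1 L₀/(k_r−k_1) = 0.120×26.3/(2.07−0.120) = 3.156/1.950 = 1.618 mg/L.
e^(−k_1 t) = e^(−0.120×1.790) = 0.8067; e^(−k_r t) = e^(−2.07×1.790) = 0.02459.
D = 1.618 × (0.8067 − 0.02459) + 0.368 × 0.02459 = 1.266 + 0.009050 = 1.275 mg/L.
DO = C_s − D = 11.8 − 1.275 = 10.53 mg/L.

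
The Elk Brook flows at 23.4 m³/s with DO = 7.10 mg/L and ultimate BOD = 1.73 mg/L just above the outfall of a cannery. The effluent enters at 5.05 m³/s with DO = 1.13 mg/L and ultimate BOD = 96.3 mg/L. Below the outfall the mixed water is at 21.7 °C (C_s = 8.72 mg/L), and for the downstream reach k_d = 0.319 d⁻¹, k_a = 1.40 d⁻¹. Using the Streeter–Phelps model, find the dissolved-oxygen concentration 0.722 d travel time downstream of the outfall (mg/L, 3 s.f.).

Mixed DO = (23.4×7.10 + 5.05×1.13)/(23.4+5.05) = 171.8/28.45 = 6.040 mg/L.
Mixed L₀ = (23.4×1.73 + 5.05×96.3)/(28.45) = 526.8/28.45 = 18.52 mg/L.
Initial deficit D₀ = C_s − DO₀ = 8.72 − 6.040 = 2.680 mg/L.
D(0.722) = [0.319×18.52/(1.40−0.319)](e^(−0.319×0.722) − e^(−1.40×0.722)) + 2.680 e^(−1.40×0.722)
= 5.464 × (0.7943 − 0.3639) + 2.680 × 0.3639 = 3.327 mg/L.
DO = 8.72 − 3.327 = 5.393 mg/L.

DO ≈ 5.39 mg/L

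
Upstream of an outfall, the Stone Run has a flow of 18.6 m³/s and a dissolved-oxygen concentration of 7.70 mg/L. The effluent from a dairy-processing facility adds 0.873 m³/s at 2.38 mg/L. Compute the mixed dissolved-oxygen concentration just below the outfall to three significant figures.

Flow-weighted mixing: C = (Q_r C_r + Q_w C_w)/(Q_r + Q_w)
= (18.6×7.70 + 0.873×2.38)/(18.6 + 0.873) = 145.3/19.47 = 7.461 mg/L.

7.46 mg/L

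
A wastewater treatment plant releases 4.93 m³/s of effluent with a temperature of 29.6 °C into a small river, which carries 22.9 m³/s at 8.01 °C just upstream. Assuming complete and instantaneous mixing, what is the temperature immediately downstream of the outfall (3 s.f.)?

Flow-weighted mixing: C = (Q_r C_r + Q_w C_w)/(Q_r + Q_w)
= (22.9×8.01 + 4.93×29.6)/(22.9 + 4.93) = 329.4/27.83 = 11.83 °C.

11.8 °C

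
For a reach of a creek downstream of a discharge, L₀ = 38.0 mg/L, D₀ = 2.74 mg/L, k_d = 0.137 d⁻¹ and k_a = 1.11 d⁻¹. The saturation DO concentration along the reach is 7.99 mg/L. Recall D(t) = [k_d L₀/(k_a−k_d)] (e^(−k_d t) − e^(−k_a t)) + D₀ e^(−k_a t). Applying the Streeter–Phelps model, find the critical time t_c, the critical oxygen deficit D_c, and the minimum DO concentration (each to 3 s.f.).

t_c = [1/(k_a−k_d)] ln[(k_a/k_d)(1 − D₀(k_a−k_d)/(k_d L₀))]
= [1/(1.11−0.137)] ln[(1.11/0.137)(1 − 2.74×0.9730/(0.137×38.0))]
= (1/0.9730) ln[8.102 × 0.4879] = 1.028 × ln(3.953) = 1.028 × 1.374 = 1.413 d.
D_c = (k_d/k_a) L₀ e^(−k_d t_c) = (0.137/1.11) × 38.0 × e^(−0.137×1.413) = 0.1234 × 38.0 × 0.8240 = 3.865 mg/L.
Minimum DO = C_s − D_c = 7.99 − 3.865 = 4.125 mg/L.

t_c ≈ 1.41 d; D_c ≈ 3.86 mg/L; min DO ≈ 4.13 mg/L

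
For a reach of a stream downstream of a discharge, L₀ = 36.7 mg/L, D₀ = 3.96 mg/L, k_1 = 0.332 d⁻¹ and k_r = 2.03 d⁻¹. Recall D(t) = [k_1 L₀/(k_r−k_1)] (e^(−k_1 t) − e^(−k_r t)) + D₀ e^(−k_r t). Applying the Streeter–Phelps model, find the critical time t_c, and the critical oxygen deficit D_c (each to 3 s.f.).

t_c = [1/(k_r−k_1)] ln[(k_r/k_1)(1 − D₀(k_r−k_1)/(k_1 L₀))]
= [1/(2.03−0.332)] ln[(2.03/0.332)(1 − 3.96×1.698/(0.332×36.7))]
= (1/1.698) ln[6.114 × 0.4481] = 0.5889 × ln(2.740) = 0.5889 × 1.008 = 0.5936 d.
D_c = (k_1/k_r) L₀ e^(−k_1 t_c) = (0.332/2.03) × 36.7 × e^(−0.332×0.5936) = 0.1635 × 36.7 × 0.8211 = 4.928 mg/L.

t_c ≈ 0.594 d; D_c ≈ 4.93 mg/L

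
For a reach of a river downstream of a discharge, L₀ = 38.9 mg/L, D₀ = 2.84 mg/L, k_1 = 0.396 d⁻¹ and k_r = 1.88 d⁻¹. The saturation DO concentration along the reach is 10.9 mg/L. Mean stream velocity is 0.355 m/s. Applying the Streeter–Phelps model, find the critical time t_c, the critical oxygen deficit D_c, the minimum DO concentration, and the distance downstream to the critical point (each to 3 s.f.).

t_c ≈ 0.834 d; D_c ≈ 5.89 mg/L; min DO ≈ 5.01 mg/L; x_c ≈ 25.6 km

At the critical point dD/dt = 0, so k_1 L₀ e^(−k_1 t) = k_r D. Substituting D(t) from the Streeter–Phelps equation and solving for t gives
t_c = ln[(k_r/k_1)(1 − D₀(k_r−k_1)/(k_1 L₀))] / (k_r−k_1).
Here k_r−k_1 = 1.484 d⁻¹ and 1 − D₀(k_r−k_1)/(k_1 L₀) = 1 − 2.84×1.484/(0.396×38.9) = 0.7264, so
t_c = ln(4.747 × 0.7264) / 1.484 = 1.238 / 1.484 = 0.8342 d.
D_c = (k_1/k_r) L₀ e^(−k_1 t_c) = (0.396/1.88) × 38.9 × e^(−0.396×0.8342) = 0.2106 × 38.9 × 0.7187 = 5.889 mg/L.
Minimum DO = C_s − D_c = 10.9 − 5.889 = 5.011 mg/L.
x_c = v t_c = 0.355 m/s × 0.8342 d × 86400 s/d = 25590 m ≈ 25.6 km.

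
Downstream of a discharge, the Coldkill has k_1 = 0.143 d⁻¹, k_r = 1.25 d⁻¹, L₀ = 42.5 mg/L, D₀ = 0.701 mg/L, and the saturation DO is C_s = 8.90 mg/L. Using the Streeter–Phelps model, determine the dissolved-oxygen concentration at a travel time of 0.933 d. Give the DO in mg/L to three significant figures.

k_1 L₀/(k_r−k_1) = 0.143×42.5/(1.25−0.143) = 6.077/1.107 = 5.490 mg/L.
e^(−k_1 t) = e^(−0.143×0.9330) = 0.8751; e^(−k_r t) = e^(−1.25×0.9330) = 0.3115.
D = 5.490 × (0.8751 − 0.3115) + 0.701 × 0.3115 = 3.094 + 0.2184 = 3.312 mg/L.
DO = C_s − D = 8.90 − 3.312 = 5.588 mg/L.

DO ≈ 5.59 mg/L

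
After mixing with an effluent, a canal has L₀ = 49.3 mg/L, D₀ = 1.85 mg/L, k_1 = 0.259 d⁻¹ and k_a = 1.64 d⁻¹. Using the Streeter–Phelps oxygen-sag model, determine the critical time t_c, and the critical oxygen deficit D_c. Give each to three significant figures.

t_c = [1/(k_a−k_1)] ln[(k_a/k_1)(1 − D₀(k_a−k_1)/(k_1 L₀))]
= [1/(1.64−0.259)] ln[(1.64/0.259)(1 − 1.85×1.381/(0.259×49.3))]
= (1/1.381) ln[6.332 × 0.7999] = 0.7241 × ln(5.065) = 0.7241 × 1.622 = 1.175 d.
L(t_c) = L₀ e^(−k_1 t_c) = 49.3 × 0.7377 = 36.37 mg/L, and at the critical point k_a D_c = k_1 L, so D_c = (0.259/1.64) × 36.37 = 5.743 mg/L.

t_c ≈ 1.17 d; D_c ≈ 5.74 mg/L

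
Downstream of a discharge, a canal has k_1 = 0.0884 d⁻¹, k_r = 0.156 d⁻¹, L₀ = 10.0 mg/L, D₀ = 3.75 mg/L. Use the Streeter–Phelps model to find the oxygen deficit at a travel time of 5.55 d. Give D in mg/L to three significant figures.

D ≈ 4.08 mg/L

k_1 L₀/(k_r−k_1) = 0.0884×10.0/(0.156−0.0884) = 0.8840/0.06760 = 13.08 mg/L.
e^(−k_1 t) = e^(−0.0884×5.550) = 0.6122; e^(−k_r t) = e^(−0.156×5.550) = 0.4207.
D = 13.08 × (0.6122 − 0.4207) + 3.75 × 0.4207 = 2.505 + 1.578 = 4.082 mg/L.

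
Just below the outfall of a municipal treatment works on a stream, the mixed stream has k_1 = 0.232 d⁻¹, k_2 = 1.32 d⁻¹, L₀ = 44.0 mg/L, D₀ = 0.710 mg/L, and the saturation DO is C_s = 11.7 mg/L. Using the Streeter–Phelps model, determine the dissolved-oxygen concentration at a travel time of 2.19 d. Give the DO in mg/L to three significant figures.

DO ≈ 6.54 mg/L

k_1 L₀/(k_2−k_1) = 0.232×44.0/(1.32−0.232) = 10.21/1.088 = 9.382 mg/L.
e^(−k_1 t) = e^(−0.232×2.190) = 0.6016; e^(−k_2 t) = e^(−1.32×2.190) = 0.05553.
D = 9.382 × (0.6016 − 0.05553) + 0.710 × 0.05553 = 5.124 + 0.03943 = 5.163 mg/L.
DO = C_s − D = 11.7 − 5.163 = 6.537 mg/L.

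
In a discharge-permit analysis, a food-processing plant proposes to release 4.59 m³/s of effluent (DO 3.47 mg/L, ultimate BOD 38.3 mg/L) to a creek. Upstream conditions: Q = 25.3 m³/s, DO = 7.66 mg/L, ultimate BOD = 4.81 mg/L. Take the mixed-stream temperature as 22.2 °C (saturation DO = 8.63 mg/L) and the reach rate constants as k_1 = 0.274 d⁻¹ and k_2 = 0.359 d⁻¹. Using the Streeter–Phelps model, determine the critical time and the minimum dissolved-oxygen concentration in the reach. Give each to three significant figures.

Mixed DO = (25.3×7.66 + 4.59×3.47)/(25.3+4.59) = 209.7/29.89 = 7.017 mg/L.
Mixed L₀ = (25.3×4.81 + 4.59×38.3)/(29.89) = 297.5/29.89 = 9.953 mg/L.
Initial deficit D₀ = C_s − DO₀ = 8.63 − 7.017 = 1.613 mg/L.
t_c = (1/0.08500) ln[(0.359/0.274)(1 − 1.613×0.08500/(0.274×9.953))] = 11.76 × ln(1.244) = 2.572 d.
D_c = (0.274/0.359) × 9.953 × e^(−0.274×2.572) = 0.7632 × 9.953 × 0.4943 = 3.755 mg/L.
Minimum DO = 8.63 − 3.755 = 4.875 mg/L.

t_c ≈ 2.57 d; minimum DO ≈ 4.88 mg/L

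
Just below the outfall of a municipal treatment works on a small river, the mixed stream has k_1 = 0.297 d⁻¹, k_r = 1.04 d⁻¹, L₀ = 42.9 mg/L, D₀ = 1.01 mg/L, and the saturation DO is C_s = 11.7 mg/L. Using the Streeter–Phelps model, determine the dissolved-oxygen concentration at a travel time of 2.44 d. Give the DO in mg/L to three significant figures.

k_1 L₀/(k_r−k_1) = 0.297×42.9/(1.04−0.297) = 12.74/0.7430 = 17.15 mg/L.
e^(−k_1 t) = e^(−0.297×2.440) = 0.4845; e^(−k_r t) = e^(−1.04×2.440) = 0.07906.
D = 17.15 × (0.4845 − 0.07906) + 1.01 × 0.07906 = 6.952 + 0.07985 = 7.032 mg/L.
DO = C_s − D = 11.7 − 7.032 = 4.668 mg/L.

DO ≈ 4.67 mg/L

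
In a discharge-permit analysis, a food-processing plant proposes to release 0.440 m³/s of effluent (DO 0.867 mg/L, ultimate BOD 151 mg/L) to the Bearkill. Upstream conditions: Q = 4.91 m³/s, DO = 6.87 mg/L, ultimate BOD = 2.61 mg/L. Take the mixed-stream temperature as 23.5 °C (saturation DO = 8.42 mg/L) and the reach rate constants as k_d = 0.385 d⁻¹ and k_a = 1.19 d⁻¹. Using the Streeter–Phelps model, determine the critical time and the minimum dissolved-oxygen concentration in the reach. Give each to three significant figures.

Mixed DO = (4.91×6.87 + 0.440×0.867)/(4.91+0.440) = 34.11/5.350 = 6.376 mg/L.
Mixed L₀ = (4.91×2.61 + 0.440×151)/(5.350) = 79.26/5.350 = 14.81 mg/L.
Initial deficit D₀ = C_s − DO₀ = 8.42 − 6.376 = 2.044 mg/L.
t_c = (1/0.8050) ln[(1.19/0.385)(1 − 2.044×0.8050/(0.385×14.81))] = 1.242 × ln(2.199) = 0.9791 d.
D_c = (0.385/1.19) × 14.81 × e^(−0.385×0.9791) = 0.3235 × 14.81 × 0.6860 = 3.288 mg/L.
Minimum DO = 8.42 − 3.288 = 5.132 mg/L.

t_c ≈ 0.979 d; minimum DO ≈ 5.13 mg/L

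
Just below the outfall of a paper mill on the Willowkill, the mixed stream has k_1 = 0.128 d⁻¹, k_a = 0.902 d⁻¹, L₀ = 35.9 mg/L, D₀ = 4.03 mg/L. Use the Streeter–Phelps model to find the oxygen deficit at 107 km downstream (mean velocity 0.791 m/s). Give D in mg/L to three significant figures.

D ≈ 4.39 mg/L

Travel time t = x/v = 107 km / (0.791 m/s) = 107000 m / 0.791 m/s = 135300 s = 1.566 d.
k_1 L₀/(k_a−k_1) = 0.128×35.9/(0.902−0.128) = 4.595/0.7740 = 5.937 mg/L.
e^(−k_1 t) = e^(−0.128×1.566) = 0.8184; e^(−k_a t) = e^(−0.902×1.566) = 0.2436.
D = 5.937 × (0.8184 − 0.2436) + 4.03 × 0.2436 = 3.413 + 0.9817 = 4.394 mg/L.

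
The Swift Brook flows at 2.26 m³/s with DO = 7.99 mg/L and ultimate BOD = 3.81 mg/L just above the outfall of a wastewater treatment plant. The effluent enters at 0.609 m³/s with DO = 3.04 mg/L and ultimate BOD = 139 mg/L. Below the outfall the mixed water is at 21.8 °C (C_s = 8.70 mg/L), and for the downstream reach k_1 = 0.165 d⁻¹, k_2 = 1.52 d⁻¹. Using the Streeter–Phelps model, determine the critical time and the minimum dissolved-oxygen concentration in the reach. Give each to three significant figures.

t_c ≈ 1.20 d; minimum DO ≈ 5.81 mg/L

Mixed DO = (2.26×7.99 + 0.609×3.04)/(2.26+0.609) = 19.91/2.869 = 6.939 mg/L.
Mixed L₀ = (2.26×3.81 + 0.609×139)/(2.869) = 93.26/2.869 = 32.51 mg/L.
Initial deficit D₀ = C_s − DO₀ = 8.70 − 6.939 = 1.761 mg/L.
t_c = (1/1.355) ln[(1.52/0.165)(1 − 1.761×1.355/(0.165×32.51))] = 0.7380 × ln(5.114) = 1.204 d.
D_c = (0.165/1.52) × 32.51 × e^(−0.165×1.204) = 0.1086 × 32.51 × 0.8198 = 2.893 mg/L.
Minimum DO = 8.70 − 2.893 = 5.807 mg/L.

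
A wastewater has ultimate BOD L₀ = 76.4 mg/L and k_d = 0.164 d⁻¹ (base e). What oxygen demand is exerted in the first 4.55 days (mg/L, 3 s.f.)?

y_t = L₀(1 − e^(−k_d t)) = 76.4 × (1 − e^(−0.164×4.55))
= 76.4 × (1 − 0.4742) = 76.4 × 0.5258 = 40.17 mg/L.

y ≈ 40.2 mg/L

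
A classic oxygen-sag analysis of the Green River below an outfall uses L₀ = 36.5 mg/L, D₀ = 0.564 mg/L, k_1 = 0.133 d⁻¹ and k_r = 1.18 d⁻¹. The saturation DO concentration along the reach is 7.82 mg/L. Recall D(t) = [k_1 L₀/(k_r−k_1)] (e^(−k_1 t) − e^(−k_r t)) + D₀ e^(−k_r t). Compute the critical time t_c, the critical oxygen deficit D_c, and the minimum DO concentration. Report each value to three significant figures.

t_c ≈ 1.96 d; D_c ≈ 3.17 mg/L; min DO ≈ 4.65 mg/L

At the critical point dD/dt = 0, so k_1 L₀ e^(−k_1 t) = k_r D. Substituting D(t) from the Streeter–Phelps equation and solving for t gives
t_c = ln[(k_r/k_1)(1 − D₀(k_r−k_1)/(k_1 L₀))] / (k_r−k_1).
Here k_r−k_1 = 1.047 d⁻¹ and 1 − D₀(k_r−k_1)/(k_1 L₀) = 1 − 0.564×1.047/(0.133×36.5) = 0.8784, so
t_c = ln(8.872 × 0.8784) / 1.047 = 2.053 / 1.047 = 1.961 d.
L(t_c) = L₀ e^(−k_1 t_c) = 36.5 × 0.7704 = 28.12 mg/L, and at the critical point k_r D_c = k_1 L, so D_c = (0.133/1.18) × 28.12 = 3.169 mg/L.
Minimum DO = C_s − D_c = 7.82 − 3.169 = 4.651 mg/L.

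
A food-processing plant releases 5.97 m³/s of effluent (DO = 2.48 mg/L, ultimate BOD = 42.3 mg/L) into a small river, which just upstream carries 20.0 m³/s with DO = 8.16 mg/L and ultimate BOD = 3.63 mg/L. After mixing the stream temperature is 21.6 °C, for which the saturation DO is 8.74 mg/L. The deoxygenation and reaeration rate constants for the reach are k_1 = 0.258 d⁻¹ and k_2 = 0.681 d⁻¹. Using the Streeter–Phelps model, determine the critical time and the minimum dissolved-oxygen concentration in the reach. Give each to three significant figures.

t_c ≈ 1.62 d; minimum DO ≈ 5.62 mg/L

Mixed DO = (20.0×8.16 + 5.97×2.48)/(20.0+5.97) = 178.0/25.97 = 6.854 mg/L.
Mixed L₀ = (20.0×3.63 + 5.97×42.3)/(25.97) = 325.1/25.97 = 12.52 mg/L.
Initial deficit D₀ = C_s − DO₀ = 8.74 − 6.854 = 1.886 mg/L.
t_c = (1/0.4230) ln[(0.681/0.258)(1 − 1.886×0.4230/(0.258×12.52))] = 2.364 × ln(1.988) = 1.624 d.
D_c = (0.258/0.681) × 12.52 × e^(−0.258×1.624) = 0.3789 × 12.52 × 0.6577 = 3.120 mg/L.
Minimum DO = 8.74 − 3.120 = 5.620 mg/L.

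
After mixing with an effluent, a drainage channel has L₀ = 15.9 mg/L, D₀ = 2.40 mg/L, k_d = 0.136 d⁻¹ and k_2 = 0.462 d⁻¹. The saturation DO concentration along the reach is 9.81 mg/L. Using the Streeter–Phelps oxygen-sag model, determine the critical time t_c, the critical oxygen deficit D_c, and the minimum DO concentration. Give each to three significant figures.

t_c = [1/(k_2−k_d)] ln[(k_2/k_d)(1 − D₀(k_2−k_d)/(k_d L₀))]
= [1/(0.462−0.136)] ln[(0.462/0.136)(1 − 2.40×0.3260/(0.136×15.9))]
= (1/0.3260) ln[3.397 × 0.6382] = 3.067 × ln(2.168) = 3.067 × 0.7738 = 2.374 d.
D_c = (k_d/k_2) L₀ e^(−k_d t_c) = (0.136/0.462) × 15.9 × e^(−0.136×2.374) = 0.2944 × 15.9 × 0.7241 = 3.389 mg/L.
Minimum DO = C_s − D_c = 9.81 − 3.389 = 6.421 mg/L.

t_c ≈ 2.37 d; D_c ≈ 3.39 mg/L; min DO ≈ 6.42 mg/L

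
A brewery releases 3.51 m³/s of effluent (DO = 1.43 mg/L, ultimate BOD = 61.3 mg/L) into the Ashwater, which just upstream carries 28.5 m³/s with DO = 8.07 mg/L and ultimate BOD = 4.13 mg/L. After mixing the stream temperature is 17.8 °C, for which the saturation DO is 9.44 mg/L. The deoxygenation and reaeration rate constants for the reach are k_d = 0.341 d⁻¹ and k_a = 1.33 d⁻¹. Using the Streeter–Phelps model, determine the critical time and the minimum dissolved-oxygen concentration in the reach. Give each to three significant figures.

Mixed DO = (28.5×8.07 + 3.51×1.43)/(28.5+3.51) = 235.0/32.01 = 7.342 mg/L.
Mixed L₀ = (28.5×4.13 + 3.51×61.3)/(32.01) = 332.9/32.01 = 10.40 mg/L.
Initial deficit D₀ = C_s − DO₀ = 9.44 − 7.342 = 2.098 mg/L.
t_c = (1/0.9890) ln[(1.33/0.341)(1 − 2.098×0.9890/(0.341×10.40))] = 1.011 × ln(1.618) = 0.4865 d.
D_c = (0.341/1.33) × 10.40 × e^(−0.341×0.4865) = 0.2564 × 10.40 × 0.8471 = 2.259 mg/L.
Minimum DO = 9.44 − 2.259 = 7.181 mg/L.

t_c ≈ 0.487 d; minimum DO ≈ 7.18 mg/L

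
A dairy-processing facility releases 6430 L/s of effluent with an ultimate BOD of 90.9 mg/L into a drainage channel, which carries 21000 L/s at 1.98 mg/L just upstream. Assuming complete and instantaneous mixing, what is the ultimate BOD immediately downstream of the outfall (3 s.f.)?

22.8 mg/L

Flow-weighted mixing: C = (Q_r C_r + Q_w C_w)/(Q_r + Q_w)
= (21000×1.98 + 6430×90.9)/(21000 + 6430) = 626100/27430 = 22.82 mg/L.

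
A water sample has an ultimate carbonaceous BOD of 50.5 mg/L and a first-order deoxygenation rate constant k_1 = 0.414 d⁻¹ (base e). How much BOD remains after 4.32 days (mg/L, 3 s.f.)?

L_t = L₀ e^(−k_1 t) = 50.5 × e^(−0.414×4.32) = 50.5 × 0.1672 = 8.444 mg/L.

L ≈ 8.44 mg/L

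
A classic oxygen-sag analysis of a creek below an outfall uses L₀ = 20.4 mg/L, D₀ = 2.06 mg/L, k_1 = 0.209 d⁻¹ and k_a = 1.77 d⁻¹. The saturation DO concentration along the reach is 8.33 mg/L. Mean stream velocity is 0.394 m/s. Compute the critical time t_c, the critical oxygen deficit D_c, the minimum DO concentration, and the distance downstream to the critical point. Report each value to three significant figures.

t_c = [1/(k_a−k_1)] ln[(k_a/k_1)(1 − D₀(k_a−k_1)/(k_1 L₀))]
= [1/(1.77−0.209)] ln[(1.77/0.209)(1 − 2.06×1.561/(0.209×20.4))]
= (1/1.561) ln[8.469 × 0.2458] = 0.6406 × ln(2.082) = 0.6406 × 0.7331 = 0.4696 d.
D_c = (k_1/k_a) L₀ e^(−k_1 t_c) = (0.209/1.77) × 20.4 × e^(−0.209×0.4696) = 0.1181 × 20.4 × 0.9065 = 2.184 mg/L.
Minimum DO = C_s − D_c = 8.33 − 2.184 = 6.146 mg/L.
x_c = v t_c = 0.394 m/s × 0.4696 d × 86400 s/d = 15990 m ≈ 16.0 km.

t_c ≈ 0.470 d; D_c ≈ 2.18 mg/L; min DO ≈ 6.15 mg/L; x_c ≈ 16.0 km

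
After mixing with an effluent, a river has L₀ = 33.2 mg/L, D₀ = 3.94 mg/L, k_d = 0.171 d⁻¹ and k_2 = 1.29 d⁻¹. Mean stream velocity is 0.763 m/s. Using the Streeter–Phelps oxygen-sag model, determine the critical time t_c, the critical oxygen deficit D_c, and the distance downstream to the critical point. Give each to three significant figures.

At the critical point dD/dt = 0, so k_d L₀ e^(−k_d t) = k_2 D. Substituting D(t) from the Streeter–Phelps equation and solving for t gives
t_c = ln[(k_2/k_d)(1 − D₀(k_2−k_d)/(k_d L₀))] / (k_2−k_d).
Here k_2−k_d = 1.119 d⁻¹ and 1 − D₀(k_2−k_d)/(k_d L₀) = 1 − 3.94×1.119/(0.171×33.2) = 0.2234, so
t_c = ln(7.544 × 0.2234) / 1.119 = 0.5220 / 1.119 = 0.4665 d.
L(t_c) = L₀ e^(−k_d t_c) = 33.2 × 0.9233 = 30.65 mg/L, and at the critical point k_2 D_c = k_d L, so D_c = (0.171/1.29) × 30.65 = 4.064 mg/L.
x_c = v t_c = 0.763 m/s × 0.4665 d × 86400 s/d = 30750 m ≈ 30.8 km.

t_c ≈ 0.466 d; D_c ≈ 4.06 mg/L; x_c ≈ 30.8 km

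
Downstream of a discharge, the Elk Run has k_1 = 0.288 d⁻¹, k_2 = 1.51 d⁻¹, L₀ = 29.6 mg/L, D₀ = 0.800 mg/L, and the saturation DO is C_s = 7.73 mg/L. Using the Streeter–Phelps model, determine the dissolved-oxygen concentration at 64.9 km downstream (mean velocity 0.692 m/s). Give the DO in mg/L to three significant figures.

Travel time t = x/v = 64.9 km / (0.692 m/s) = 64900 m / 0.692 m/s = 93790 s = 1.085 d.
k_1 L₀/(k_2−k_1) = 0.288×29.6/(1.51−0.288) = 8.525/1.222 = 6.976 mg/L.
e^(−k_1 t) = e^(−0.288×1.085) = 0.7315; e^(−k_2 t) = e^(−1.51×1.085) = 0.1942.
D = 6.976 × (0.7315 − 0.1942) + 0.800 × 0.1942 = 3.749 + 0.1553 = 3.904 mg/L.
DO = C_s − D = 7.73 − 3.904 = 3.826 mg/L.

DO ≈ 3.83 mg/L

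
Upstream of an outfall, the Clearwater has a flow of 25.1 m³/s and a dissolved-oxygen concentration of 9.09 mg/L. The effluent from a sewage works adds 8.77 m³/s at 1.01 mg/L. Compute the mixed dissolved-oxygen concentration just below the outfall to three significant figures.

7.00 mg/L

Flow-weighted mixing: C = (Q_r C_r + Q_w C_w)/(Q_r + Q_w)
= (25.1×9.09 + 8.77×1.01)/(25.1 + 8.77) = 237.0/33.87 = 6.998 mg/L.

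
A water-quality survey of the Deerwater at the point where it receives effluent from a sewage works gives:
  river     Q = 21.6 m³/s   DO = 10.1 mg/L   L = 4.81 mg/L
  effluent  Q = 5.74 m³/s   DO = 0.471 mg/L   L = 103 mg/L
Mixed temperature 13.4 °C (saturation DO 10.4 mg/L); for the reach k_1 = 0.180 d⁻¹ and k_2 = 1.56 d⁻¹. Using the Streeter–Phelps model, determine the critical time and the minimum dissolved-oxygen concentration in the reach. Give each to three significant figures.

t_c ≈ 0.692 d; minimum DO ≈ 7.81 mg/L

Mixed DO = (21.6×10.1 + 5.74×0.471)/(21.6+5.74) = 220.9/27.34 = 8.078 mg/L.
Mixed L₀ = (21.6×4.81 + 5.74×103)/(27.34) = 695.1/27.34 = 25.42 mg/L.
Initial deficit D₀ = C_s − DO₀ = 10.4 − 8.078 = 2.322 mg/L.
t_c = (1/1.380) ln[(1.56/0.180)(1 − 2.322×1.380/(0.180×25.42))] = 0.7246 × ln(2.599) = 0.6923 d.
D_c = (0.180/1.56) × 25.42 × e^(−0.180×0.6923) = 0.1154 × 25.42 × 0.8828 = 2.590 mg/L.
Minimum DO = 10.4 − 2.590 = 7.810 mg/L.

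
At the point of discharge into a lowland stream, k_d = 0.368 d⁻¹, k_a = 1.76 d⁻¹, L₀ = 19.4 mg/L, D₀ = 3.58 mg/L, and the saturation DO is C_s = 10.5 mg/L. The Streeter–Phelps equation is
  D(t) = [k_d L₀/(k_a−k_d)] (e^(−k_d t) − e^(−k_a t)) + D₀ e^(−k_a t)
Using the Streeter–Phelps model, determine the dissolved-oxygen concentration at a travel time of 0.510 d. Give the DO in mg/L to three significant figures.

k_d L₀/(k_a−k_d) = 0.368×19.4/(1.76−0.368) = 7.139/1.392 = 5.129 mg/L.
e^(−k_d t) = e^(−0.368×0.5100) = 0.8289; e^(−k_a t) = e^(−1.76×0.5100) = 0.4075.
D = 5.129 × (0.8289 − 0.4075) + 3.58 × 0.4075 = 2.161 + 1.459 = 3.620 mg/L.
DO = C_s − D = 10.5 − 3.620 = 6.880 mg/L.

DO ≈ 6.88 mg/L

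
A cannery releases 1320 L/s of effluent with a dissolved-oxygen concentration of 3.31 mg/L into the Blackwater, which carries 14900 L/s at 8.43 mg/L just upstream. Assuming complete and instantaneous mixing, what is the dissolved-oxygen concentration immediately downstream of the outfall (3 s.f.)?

Flow-weighted mixing: C = (Q_r C_r + Q_w C_w)/(Q_r + Q_w)
= (14900×8.43 + 1320×3.31)/(14900 + 1320) = 130000/16220 = 8.013 mg/L.

8.01 mg/L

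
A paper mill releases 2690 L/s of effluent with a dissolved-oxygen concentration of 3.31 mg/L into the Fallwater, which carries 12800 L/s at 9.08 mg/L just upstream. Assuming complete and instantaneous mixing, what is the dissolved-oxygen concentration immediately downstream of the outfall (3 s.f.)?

8.08 mg/L

Flow-weighted mixing: C = (Q_r C_r + Q_w C_w)/(Q_r + Q_w)
= (12800×9.08 + 2690×3.31)/(12800 + 2690) = 125100/15490 = 8.078 mg/L.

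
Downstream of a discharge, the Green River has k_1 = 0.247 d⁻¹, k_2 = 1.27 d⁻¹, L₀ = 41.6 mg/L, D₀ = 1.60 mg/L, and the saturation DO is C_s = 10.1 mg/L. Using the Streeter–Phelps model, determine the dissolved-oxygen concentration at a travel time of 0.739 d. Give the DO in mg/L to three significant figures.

k_1 L₀/(k_2−k_1) = 0.247×41.6/(1.27−0.247) = 10.28/1.023 = 10.04 mg/L.
e^(−k_1 t) = e^(−0.247×0.7390) = 0.8332; e^(−k_2 t) = e^(−1.27×0.7390) = 0.3912.
D = 10.04 × (0.8332 − 0.3912) + 1.60 × 0.3912 = 4.439 + 0.6259 = 5.065 mg/L.
DO = C_s − D = 10.1 − 5.065 = 5.035 mg/L.

DO ≈ 5.04 mg/L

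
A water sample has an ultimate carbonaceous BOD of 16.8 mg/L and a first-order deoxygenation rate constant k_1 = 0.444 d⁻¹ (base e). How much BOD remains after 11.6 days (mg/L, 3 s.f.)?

L ≈ 0.0974 mg/L

L_t = L₀ e^(−k_1 t) = 16.8 × e^(−0.444×11.6) = 16.8 × 0.005797 = 0.09739 mg/L.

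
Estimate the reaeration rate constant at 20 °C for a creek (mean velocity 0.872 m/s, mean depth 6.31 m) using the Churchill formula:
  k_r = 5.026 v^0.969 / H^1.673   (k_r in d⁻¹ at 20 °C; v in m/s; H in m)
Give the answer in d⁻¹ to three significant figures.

k_r ≈ 0.202 d⁻¹

k_r = 5.026 × 0.872^0.969 / 6.31^1.673 = 5.026 × 0.8757 / 21.80 = 0.2019 d⁻¹.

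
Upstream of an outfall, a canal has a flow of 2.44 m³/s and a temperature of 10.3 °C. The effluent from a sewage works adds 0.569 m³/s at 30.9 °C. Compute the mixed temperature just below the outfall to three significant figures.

Flow-weighted mixing: C = (Q_r C_r + Q_w C_w)/(Q_r + Q_w)
= (2.44×10.3 + 0.569×30.9)/(2.44 + 0.569) = 42.71/3.009 = 14.20 °C.

14.2 °C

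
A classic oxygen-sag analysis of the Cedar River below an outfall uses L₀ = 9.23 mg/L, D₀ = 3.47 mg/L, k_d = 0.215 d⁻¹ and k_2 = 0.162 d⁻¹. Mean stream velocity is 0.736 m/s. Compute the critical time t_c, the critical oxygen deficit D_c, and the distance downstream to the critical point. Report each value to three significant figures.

With k_2/k_d = 0.7535 and 1 − D₀(k_2−k_d)/(k_d L₀) = 1.093,
t_c = ln(0.7535 × 1.093) / (0.162 − 0.215) = ln(0.8233) / -0.05300 = -0.1944/-0.05300 = 3.668 d.
L(t_c) = L₀ e^(−k_d t_c) = 9.23 × 0.4545 = 4.195 mg/L, and at the critical point k_2 D_c = k_d L, so D_c = (0.215/0.162) × 4.195 = 5.567 mg/L.
x_c = v t_c = 0.736 m/s × 3.668 d × 86400 s/d = 233300 m ≈ 233 km.

t_c ≈ 3.67 d; D_c ≈ 5.57 mg/L; x_c ≈ 233 km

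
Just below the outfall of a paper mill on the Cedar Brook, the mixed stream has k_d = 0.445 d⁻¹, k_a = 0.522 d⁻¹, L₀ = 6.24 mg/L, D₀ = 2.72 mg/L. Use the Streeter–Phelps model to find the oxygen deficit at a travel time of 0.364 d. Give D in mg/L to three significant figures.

D ≈ 3.10 mg/L

k_d L₀/(k_a−k_d) = 0.445×6.24/(0.522−0.445) = 2.777/0.07700 = 36.06 mg/L.
e^(−k_d t) = e^(−0.445×0.3640) = 0.8505; e^(−k_a t) = e^(−0.522×0.3640) = 0.8270.
D = 36.06 × (0.8505 − 0.8270) + 2.72 × 0.8270 = 0.8477 + 2.249 = 3.097 mg/L.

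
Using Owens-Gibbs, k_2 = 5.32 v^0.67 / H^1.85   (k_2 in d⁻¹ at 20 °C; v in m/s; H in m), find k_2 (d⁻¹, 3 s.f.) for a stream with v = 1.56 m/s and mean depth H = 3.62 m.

k_2 ≈ 0.663 d⁻¹

k_2 = 5.32 × 1.56^0.67 / 3.62^1.85 = 5.32 × 1.347 / 10.80 = 0.6633 d⁻¹.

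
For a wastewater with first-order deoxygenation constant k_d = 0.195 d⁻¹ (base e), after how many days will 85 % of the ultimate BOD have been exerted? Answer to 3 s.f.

t ≈ 9.73 d

y/L₀ = 1 − e^(−k_d t) = 0.85 ⇒ e^(−k_d t) = 0.150
t = −ln(0.150) / 0.195 = 1.897 / 0.195 = 9.729 d.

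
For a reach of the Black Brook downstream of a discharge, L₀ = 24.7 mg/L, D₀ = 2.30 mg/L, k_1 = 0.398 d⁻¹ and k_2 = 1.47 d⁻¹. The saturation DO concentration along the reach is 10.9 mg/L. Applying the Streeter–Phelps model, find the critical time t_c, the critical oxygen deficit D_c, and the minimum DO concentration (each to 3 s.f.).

t_c ≈ 0.949 d; D_c ≈ 4.58 mg/L; min DO ≈ 6.32 mg/L

With k_2/k_1 = 3.693 and 1 − D₀(k_2−k_1)/(k_1 L₀) = 0.7492,
t_c = ln(3.693 × 0.7492) / (1.47 − 0.398) = ln(2.767) / 1.072 = 1.018/1.072 = 0.9494 d.
L(t_c) = L₀ e^(−k_1 t_c) = 24.7 × 0.6853 = 16.93 mg/L, and at the critical point k_2 D_c = k_1 L, so D_c = (0.398/1.47) × 16.93 = 4.583 mg/L.
Minimum DO = C_s − D_c = 10.9 − 4.583 = 6.317 mg/L.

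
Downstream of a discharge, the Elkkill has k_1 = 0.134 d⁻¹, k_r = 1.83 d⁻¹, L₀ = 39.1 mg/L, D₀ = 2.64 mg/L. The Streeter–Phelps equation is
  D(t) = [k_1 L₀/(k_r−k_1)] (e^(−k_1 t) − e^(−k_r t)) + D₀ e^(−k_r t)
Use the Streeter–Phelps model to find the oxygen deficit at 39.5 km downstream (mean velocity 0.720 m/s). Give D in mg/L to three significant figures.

Travel time t = x/v = 39.5 km / (0.720 m/s) = 39500 m / 0.720 m/s = 54860 s = 0.6350 d.
k_1 L₀/(k_r−k_1) = 0.134×39.1/(1.83−0.134) = 5.239/1.696 = 3.089 mg/L.
e^(−k_1 t) = e^(−0.134×0.6350) = 0.9184; e^(−k_r t) = e^(−1.83×0.6350) = 0.3129.
D = 3.089 × (0.9184 − 0.3129) + 2.64 × 0.3129 = 1.871 + 0.8260 = 2.697 mg/L.

D ≈ 2.70 mg/L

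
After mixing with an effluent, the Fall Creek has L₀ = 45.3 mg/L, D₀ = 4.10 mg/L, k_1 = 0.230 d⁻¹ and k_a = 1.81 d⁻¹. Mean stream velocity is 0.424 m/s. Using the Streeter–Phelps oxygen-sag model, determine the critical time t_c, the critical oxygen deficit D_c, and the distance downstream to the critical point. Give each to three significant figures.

t_c ≈ 0.690 d; D_c ≈ 4.91 mg/L; x_c ≈ 25.3 km

With k_a/k_1 = 7.870 and 1 − D₀(k_a−k_1)/(k_1 L₀) = 0.3783,
t_c = ln(7.870 × 0.3783) / (1.81 − 0.230) = ln(2.977) / 1.580 = 1.091/1.580 = 0.6904 d.
L(t_c) = L₀ e^(−k_1 t_c) = 45.3 × 0.8532 = 38.65 mg/L, and at the critical point k_a D_c = k_1 L, so D_c = (0.230/1.81) × 38.65 = 4.911 mg/L.
x_c = v t_c = 0.424 m/s × 0.6904 d × 86400 s/d = 25290 m ≈ 25.3 km.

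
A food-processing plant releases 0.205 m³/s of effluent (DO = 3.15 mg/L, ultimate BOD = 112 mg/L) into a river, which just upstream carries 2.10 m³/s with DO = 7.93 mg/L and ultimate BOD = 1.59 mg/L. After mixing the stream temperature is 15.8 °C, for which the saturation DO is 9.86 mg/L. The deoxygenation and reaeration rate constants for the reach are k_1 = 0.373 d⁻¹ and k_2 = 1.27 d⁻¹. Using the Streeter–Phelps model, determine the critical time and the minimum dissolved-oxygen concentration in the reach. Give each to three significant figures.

Mixed DO = (2.10×7.93 + 0.205×3.15)/(2.10+0.205) = 17.30/2.305 = 7.505 mg/L.
Mixed L₀ = (2.10×1.59 + 0.205×112)/(2.305) = 26.30/2.305 = 11.41 mg/L.
Initial deficit D₀ = C_s − DO₀ = 9.86 − 7.505 = 2.355 mg/L.
t_c = (1/0.8970) ln[(1.27/0.373)(1 − 2.355×0.8970/(0.373×11.41))] = 1.115 × ln(1.715) = 0.6011 d.
D_c = (0.373/1.27) × 11.41 × e^(−0.373×0.6011) = 0.2937 × 11.41 × 0.7991 = 2.678 mg/L.
Minimum DO = 9.86 − 2.678 = 7.182 mg/L.

t_c ≈ 0.601 d; minimum DO ≈ 7.18 mg/L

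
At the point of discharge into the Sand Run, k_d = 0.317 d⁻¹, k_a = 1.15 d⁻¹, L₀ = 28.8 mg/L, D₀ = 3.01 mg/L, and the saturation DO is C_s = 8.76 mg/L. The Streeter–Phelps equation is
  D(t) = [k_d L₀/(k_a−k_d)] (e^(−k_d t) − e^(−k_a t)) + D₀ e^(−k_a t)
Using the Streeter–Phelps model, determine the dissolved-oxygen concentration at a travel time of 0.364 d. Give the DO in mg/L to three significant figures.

k_d L₀/(k_a−k_d) = 0.317×28.8/(1.15−0.317) = 9.130/0.8330 = 10.96 mg/L.
e^(−k_d t) = e^(−0.317×0.3640) = 0.8910; e^(−k_a t) = e^(−1.15×0.3640) = 0.6580.
D = 10.96 × (0.8910 − 0.6580) + 3.01 × 0.6580 = 2.554 + 1.980 = 4.535 mg/L.
DO = C_s − D = 8.76 − 4.535 = 4.225 mg/L.

DO ≈ 4.23 mg/L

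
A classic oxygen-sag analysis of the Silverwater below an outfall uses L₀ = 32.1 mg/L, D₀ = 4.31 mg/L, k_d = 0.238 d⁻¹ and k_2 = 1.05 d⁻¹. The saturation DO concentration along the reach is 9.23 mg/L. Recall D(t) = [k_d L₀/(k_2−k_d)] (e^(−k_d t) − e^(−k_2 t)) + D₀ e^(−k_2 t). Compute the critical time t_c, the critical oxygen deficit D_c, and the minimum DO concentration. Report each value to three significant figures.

t_c ≈ 1.07 d; D_c ≈ 5.64 mg/L; min DO ≈ 3.59 mg/L

t_c = [1/(k_2−k_d)] ln[(k_2/k_d)(1 − D₀(k_2−k_d)/(k_d L₀))]
= [1/(1.05−0.238)] ln[(1.05/0.238)(1 − 4.31×0.8120/(0.238×32.1))]
= (1/0.8120) ln[4.412 × 0.5419] = 1.232 × ln(2.391) = 1.232 × 0.8716 = 1.073 d.
L(t_c) = L₀ e^(−k_d t_c) = 32.1 × 0.7745 = 24.86 mg/L, and at the critical point k_2 D_c = k_d L, so D_c = (0.238/1.05) × 24.86 = 5.636 mg/L.
Minimum DO = C_s − D_c = 9.23 − 5.636 = 3.594 mg/L.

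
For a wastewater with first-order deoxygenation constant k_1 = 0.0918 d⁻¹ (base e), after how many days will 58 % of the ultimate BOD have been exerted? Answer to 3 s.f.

y/L₀ = 1 − e^(−k_1 t) = 0.58 ⇒ e^(−k_1 t) = 0.420
t = −ln(0.420) / 0.0918 = 0.8675 / 0.0918 = 9.450 d.

t ≈ 9.45 d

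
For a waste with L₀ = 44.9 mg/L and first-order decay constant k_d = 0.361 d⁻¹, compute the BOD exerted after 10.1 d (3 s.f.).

y_t = L₀(1 − e^(−k_d t)) = 44.9 × (1 − e^(−0.361×10.1))
= 44.9 × (1 − 0.02609) = 44.9 × 0.9739 = 43.73 mg/L.

y ≈ 43.7 mg/L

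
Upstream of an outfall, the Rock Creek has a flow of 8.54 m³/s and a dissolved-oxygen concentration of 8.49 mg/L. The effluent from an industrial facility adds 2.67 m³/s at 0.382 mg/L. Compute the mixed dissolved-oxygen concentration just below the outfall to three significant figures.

6.56 mg/L

Flow-weighted mixing: C = (Q_r C_r + Q_w C_w)/(Q_r + Q_w)
= (8.54×8.49 + 2.67×0.382)/(8.54 + 2.67) = 73.52/11.21 = 6.559 mg/L.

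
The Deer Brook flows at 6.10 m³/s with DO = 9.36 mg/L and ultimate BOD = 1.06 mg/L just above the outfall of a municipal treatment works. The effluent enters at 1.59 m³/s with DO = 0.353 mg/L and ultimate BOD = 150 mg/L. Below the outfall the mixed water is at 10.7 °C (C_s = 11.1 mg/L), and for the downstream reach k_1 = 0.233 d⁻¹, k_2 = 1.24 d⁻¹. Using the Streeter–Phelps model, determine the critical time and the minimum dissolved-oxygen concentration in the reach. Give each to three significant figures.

Mixed DO = (6.10×9.36 + 1.59×0.353)/(6.10+1.59) = 57.66/7.690 = 7.498 mg/L.
Mixed L₀ = (6.10×1.06 + 1.59×150)/(7.690) = 245.0/7.690 = 31.86 mg/L.
Initial deficit D₀ = C_s − DO₀ = 11.1 − 7.498 = 3.602 mg/L.
t_c = (1/1.007) ln[(1.24/0.233)(1 − 3.602×1.007/(0.233×31.86))] = 0.9930 × ln(2.721) = 0.9940 d.
D_c = (0.233/1.24) × 31.86 × e^(−0.233×0.9940) = 0.1879 × 31.86 × 0.7933 = 4.748 mg/L.
Minimum DO = 11.1 − 4.748 = 6.352 mg/L.

t_c ≈ 0.994 d; minimum DO ≈ 6.35 mg/L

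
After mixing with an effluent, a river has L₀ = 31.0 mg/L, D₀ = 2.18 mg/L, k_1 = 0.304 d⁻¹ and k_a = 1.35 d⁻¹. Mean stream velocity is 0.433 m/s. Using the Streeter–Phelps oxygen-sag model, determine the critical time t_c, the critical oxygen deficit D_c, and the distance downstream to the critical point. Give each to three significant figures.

t_c ≈ 1.16 d; D_c ≈ 4.91 mg/L; x_c ≈ 43.4 km

With k_a/k_1 = 4.441 and 1 − D₀(k_a−k_1)/(k_1 L₀) = 0.7580,
t_c = ln(4.441 × 0.7580) / (1.35 − 0.304) = ln(3.366) / 1.046 = 1.214/1.046 = 1.160 d.
D_c = (k_1/k_a) L₀ e^(−k_1 t_c) = (0.304/1.35) × 31.0 × e^(−0.304×1.160) = 0.2252 × 31.0 × 0.7027 = 4.906 mg/L.
x_c = v t_c = 0.433 m/s × 1.160 d × 86400 s/d = 43410 m ≈ 43.4 km.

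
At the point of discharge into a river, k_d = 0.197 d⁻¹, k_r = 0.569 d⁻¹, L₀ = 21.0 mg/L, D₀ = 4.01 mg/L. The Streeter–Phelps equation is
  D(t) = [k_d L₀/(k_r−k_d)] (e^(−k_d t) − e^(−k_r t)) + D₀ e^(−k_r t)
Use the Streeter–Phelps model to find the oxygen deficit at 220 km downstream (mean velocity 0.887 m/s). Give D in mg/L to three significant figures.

D ≈ 4.93 mg/L

Travel time t = x/v = 220 km / (0.887 m/s) = 220000 m / 0.887 m/s = 248000 s = 2.871 d.
k_d L₀/(k_r−k_d) = 0.197×21.0/(0.569−0.197) = 4.137/0.3720 = 11.12 mg/L.
e^(−k_d t) = e^(−0.197×2.871) = 0.5681; e^(−k_r t) = e^(−0.569×2.871) = 0.1953.
D = 11.12 × (0.5681 − 0.1953) + 4.01 × 0.1953 = 4.146 + 0.7830 = 4.929 mg/L.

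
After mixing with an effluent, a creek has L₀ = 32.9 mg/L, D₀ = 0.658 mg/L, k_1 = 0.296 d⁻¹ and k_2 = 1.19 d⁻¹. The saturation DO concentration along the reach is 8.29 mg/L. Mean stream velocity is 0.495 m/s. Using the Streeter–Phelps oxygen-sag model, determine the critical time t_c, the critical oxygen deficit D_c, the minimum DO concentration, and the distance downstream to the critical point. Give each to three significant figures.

At the critical point dD/dt = 0, so k_1 L₀ e^(−k_1 t) = k_2 D. Substituting D(t) from the Streeter–Phelps equation and solving for t gives
t_c = ln[(k_2/k_1)(1 − D₀(k_2−k_1)/(k_1 L₀))] / (k_2−k_1).
Here k_2−k_1 = 0.8940 d⁻¹ and 1 − D₀(k_2−k_1)/(k_1 L₀) = 1 − 0.658×0.8940/(0.296×32.9) = 0.9396, so
t_c = ln(4.020 × 0.9396) / 0.8940 = 1.329 / 0.8940 = 1.487 d.
L(t_c) = L₀ e^(−k_1 t_c) = 32.9 × 0.6440 = 21.19 mg/L, and at the critical point k_2 D_c = k_1 L, so D_c = (0.296/1.19) × 21.19 = 5.270 mg/L.
Minimum DO = C_s − D_c = 8.29 − 5.270 = 3.020 mg/L.
x_c = v t_c = 0.495 m/s × 1.487 d × 86400 s/d = 63580 m ≈ 63.6 km.

t_c ≈ 1.49 d; D_c ≈ 5.27 mg/L; min DO ≈ 3.02 mg/L; x_c ≈ 63.6 km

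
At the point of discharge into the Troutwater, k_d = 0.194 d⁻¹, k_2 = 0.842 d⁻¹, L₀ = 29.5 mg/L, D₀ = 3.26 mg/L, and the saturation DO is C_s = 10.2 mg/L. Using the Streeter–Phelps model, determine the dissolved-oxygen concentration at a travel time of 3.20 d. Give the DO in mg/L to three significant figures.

k_d L₀/(k_2−k_d) = 0.194×29.5/(0.842−0.194) = 5.723/0.6480 = 8.832 mg/L.
e^(−k_d t) = e^(−0.194×3.200) = 0.5375; e^(−k_2 t) = e^(−0.842×3.200) = 0.06758.
D = 8.832 × (0.5375 − 0.06758) + 3.26 × 0.06758 = 4.150 + 0.2203 = 4.371 mg/L.
DO = C_s − D = 10.2 − 4.371 = 5.829 mg/L.

DO ≈ 5.83 mg/L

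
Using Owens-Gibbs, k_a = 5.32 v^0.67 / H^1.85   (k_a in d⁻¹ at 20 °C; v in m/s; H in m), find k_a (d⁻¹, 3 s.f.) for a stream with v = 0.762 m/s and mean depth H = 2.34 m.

k_a = 5.32 × 0.762^0.67 / 2.34^1.85 = 5.32 × 0.8335 / 4.820 = 0.9200 d⁻¹.

k_a ≈ 0.920 d⁻¹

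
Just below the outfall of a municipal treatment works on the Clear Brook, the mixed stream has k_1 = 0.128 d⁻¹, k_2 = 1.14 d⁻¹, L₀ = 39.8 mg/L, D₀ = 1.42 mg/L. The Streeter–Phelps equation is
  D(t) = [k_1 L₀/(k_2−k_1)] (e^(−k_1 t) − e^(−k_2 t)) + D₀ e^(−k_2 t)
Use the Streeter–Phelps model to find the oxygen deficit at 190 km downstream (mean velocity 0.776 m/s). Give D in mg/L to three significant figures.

D ≈ 3.36 mg/L

Travel time t = x/v = 190 km / (0.776 m/s) = 190000 m / 0.776 m/s = 244800 s = 2.834 d.
k_1 L₀/(k_2−k_1) = 0.128×39.8/(1.14−0.128) = 5.094/1.012 = 5.034 mg/L.
e^(−k_1 t) = e^(−0.128×2.834) = 0.6958; e^(−k_2 t) = e^(−1.14×2.834) = 0.03953.
D = 5.034 × (0.6958 − 0.03953) + 1.42 × 0.03953 = 3.303 + 0.05614 = 3.360 mg/L.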